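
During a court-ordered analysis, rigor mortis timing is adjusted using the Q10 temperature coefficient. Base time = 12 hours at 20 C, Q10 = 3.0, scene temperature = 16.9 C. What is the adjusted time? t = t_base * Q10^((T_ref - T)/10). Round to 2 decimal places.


Rigor mortis time adjustment:
Exponent = (T_ref - T_actual) / 10 = (20 - 16.9) / 10 = 0.31
Q10 factor = 3.0^0.31 = 1.40575
t_adjusted = 12 * 1.40575 = 16.87 hours

16.87


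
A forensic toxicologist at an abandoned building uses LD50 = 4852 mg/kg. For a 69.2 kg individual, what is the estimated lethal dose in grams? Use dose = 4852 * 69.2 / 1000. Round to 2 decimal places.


Lethal dose calculation:
Lethal dose = LD50 * body_weight / 1000
= 4852 * 69.2 / 1000
= 335758.4 / 1000
= 335.76 g

335.76


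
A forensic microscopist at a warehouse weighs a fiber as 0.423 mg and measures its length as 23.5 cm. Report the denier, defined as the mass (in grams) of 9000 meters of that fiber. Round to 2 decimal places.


Denier calculation:
Mass in grams = 0.423 mg / 1000 = 0.000423 g
Length in meters = 23.5 cm / 100 = 0.235 m
Linear density = mass / length = 0.000423 / 0.235 = 0.0018 g/m
Denier = (g/m) * 9000 = 0.0018 * 9000 = 16.20

16.20


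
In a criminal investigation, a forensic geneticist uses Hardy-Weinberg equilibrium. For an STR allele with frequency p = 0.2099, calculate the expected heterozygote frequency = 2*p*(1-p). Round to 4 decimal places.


Hardy-Weinberg heterozygote frequency:
q = 1 - p = 1 - 0.2099 = 0.7901
2pq = 2 * 0.2099 * 0.7901 = 0.3317

0.3317


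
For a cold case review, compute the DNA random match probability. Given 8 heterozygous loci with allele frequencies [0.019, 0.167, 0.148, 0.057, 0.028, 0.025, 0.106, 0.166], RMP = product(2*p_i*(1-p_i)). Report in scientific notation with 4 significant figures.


Computing RMP for 8 loci:
Locus 1: 2 * 0.019 * 0.981 = 0.037278
Locus 2: 2 * 0.167 * 0.833 = 0.278222
Locus 3: 2 * 0.148 * 0.852 = 0.252192
Locus 4: 2 * 0.057 * 0.943 = 0.107502
Locus 5: 2 * 0.028 * 0.972 = 0.054432
Locus 6: 2 * 0.025 * 0.975 = 0.04875
Locus 7: 2 * 0.106 * 0.894 = 0.189528
Locus 8: 2 * 0.166 * 0.834 = 0.276888
RMP = 3.916e-08

3.916e-08


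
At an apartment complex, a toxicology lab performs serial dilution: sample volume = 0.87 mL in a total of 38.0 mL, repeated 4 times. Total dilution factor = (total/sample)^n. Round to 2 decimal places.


Dilution factor calculation:
Single dilution = V_total / V_sample = 38.0 / 0.87 ≈ 43.678161
Number of dilutions = 4
Total DF = (38.0 / 0.87)^4 (full precision, rounded at the end) = 3639631.17

3639631.17


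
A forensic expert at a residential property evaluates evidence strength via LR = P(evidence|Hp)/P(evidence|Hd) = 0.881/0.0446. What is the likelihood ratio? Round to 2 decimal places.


Likelihood ratio calculation:
LR = P(E|Hp) / P(E|Hd)
LR = 0.881 / 0.0446
LR = 19.75

19.75


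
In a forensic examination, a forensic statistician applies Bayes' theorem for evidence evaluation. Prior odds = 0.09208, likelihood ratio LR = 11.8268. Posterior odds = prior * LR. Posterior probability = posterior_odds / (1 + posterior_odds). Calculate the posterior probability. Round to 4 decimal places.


Bayesian evidence evaluation:
Posterior odds = prior_odds * LR = 0.09208 * 11.8268 = 1.089012
Posterior probability = posterior_odds / (1 + posterior_odds)
= 1.089012 / (1 + 1.089012)
= 1.089012 / 2.089012
= 0.5213

0.5213


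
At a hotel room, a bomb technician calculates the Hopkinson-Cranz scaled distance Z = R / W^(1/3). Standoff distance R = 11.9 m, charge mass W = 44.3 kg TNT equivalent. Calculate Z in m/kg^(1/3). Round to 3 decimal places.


Scaled distance calculation:
W^(1/3) = 44.3^(1/3) = 3.538354
Z = R / W^(1/3) = 11.9 / 3.538354
Z = 3.363 m/kg^(1/3)

3.363


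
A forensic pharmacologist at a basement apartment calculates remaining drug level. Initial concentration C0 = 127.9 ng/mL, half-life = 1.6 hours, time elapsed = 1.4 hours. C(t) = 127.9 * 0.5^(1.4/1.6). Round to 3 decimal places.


Drug concentration decay:
Number of half-lives = t / t_half = 1.4 / 1.6 = 0.875
Decay factor = 0.5^0.875 = 0.54525387
C(t) = 127.9 * 0.54525387 = 69.738 ng/mL

69.738


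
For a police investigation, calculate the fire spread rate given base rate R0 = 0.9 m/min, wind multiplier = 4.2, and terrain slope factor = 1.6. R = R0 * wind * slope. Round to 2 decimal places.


Fire spread rate calculation:
R = R0 * wind_factor * slope_factor
= 0.9 * 4.2 * 1.6
= 3.78 * 1.6
= 6.05 m/min

6.05


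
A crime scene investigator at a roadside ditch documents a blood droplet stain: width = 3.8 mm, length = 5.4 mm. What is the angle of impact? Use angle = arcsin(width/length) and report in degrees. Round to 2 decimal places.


Blood spatter impact angle calculation:
width / length = 3.8 / 5.4 = 0.703704
angle = arcsin(0.703704)
angle = 44.72 degrees

44.72


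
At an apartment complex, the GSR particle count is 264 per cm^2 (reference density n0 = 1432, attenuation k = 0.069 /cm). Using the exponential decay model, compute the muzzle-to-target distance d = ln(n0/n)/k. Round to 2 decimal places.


GSR distance calculation:
n0/n = 1432 / 264 = 5.424242
ln(n0/n) = 1.690878
d = 1.690878 / 0.069 = 24.51 cm

24.51


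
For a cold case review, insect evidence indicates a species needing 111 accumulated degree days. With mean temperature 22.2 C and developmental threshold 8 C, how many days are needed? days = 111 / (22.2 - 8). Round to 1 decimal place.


Insect development time:
Effective temperature = avg_temp - T_base = 22.2 - 8 = 14.2 C
Days = ADD / effective_temp = 111 / 14.2 = 7.8 days

7.8


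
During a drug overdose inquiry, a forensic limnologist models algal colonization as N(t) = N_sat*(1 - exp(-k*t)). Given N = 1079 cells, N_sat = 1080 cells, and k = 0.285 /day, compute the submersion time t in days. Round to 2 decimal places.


PMSI from diatom colonization curve:
N / N_sat = 1079 / 1080 = 0.999074
1 - N/N_sat = 0.000926
ln(1 - N/N_sat) = -6.984636
t = -ln(1 - N/N_sat) / k = -(-6.984636) / 0.285 = 24.51 days

24.51


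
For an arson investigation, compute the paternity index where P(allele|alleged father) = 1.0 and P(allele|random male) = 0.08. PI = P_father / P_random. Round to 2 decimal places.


Paternity Index calculation:
PI = P(allele|father) / P(allele|random)
PI = 1.0 / 0.08
PI = 12.50

12.50


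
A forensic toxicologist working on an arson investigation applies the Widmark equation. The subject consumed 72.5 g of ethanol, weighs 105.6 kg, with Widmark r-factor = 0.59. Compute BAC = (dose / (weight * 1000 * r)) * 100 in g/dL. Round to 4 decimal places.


Applying the Widmark formula:
BAC = (dose_g / (body_wt * 1000 * r)) * 100
Denominator = 105.6 * 1000 * 0.59 = 62304
BAC = (72.5 / 62304) * 100
BAC = 0.1164 g/dL

0.1164


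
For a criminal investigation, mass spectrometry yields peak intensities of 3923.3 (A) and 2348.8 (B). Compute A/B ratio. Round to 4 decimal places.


Spectral peak ratio:
Peak A = 3923.3 counts
Peak B = 2348.8 counts
Ratio = 3923.3 / 2348.8 = 1.6703

1.6703


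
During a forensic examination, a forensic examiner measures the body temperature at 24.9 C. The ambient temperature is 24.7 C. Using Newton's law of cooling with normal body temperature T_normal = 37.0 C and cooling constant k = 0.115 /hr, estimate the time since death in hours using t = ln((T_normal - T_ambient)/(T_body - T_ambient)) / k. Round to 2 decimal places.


Using Newton's law of cooling:
t = ln((T_normal - T_ambient) / (T_body - T_ambient)) / k
T_normal - T_ambient = 12.3
T_body - T_ambient = 0.2
Ratio = 61.5
ln(ratio) = 4.119037
t = 4.119037 / 0.115 = 35.82 hours

35.82


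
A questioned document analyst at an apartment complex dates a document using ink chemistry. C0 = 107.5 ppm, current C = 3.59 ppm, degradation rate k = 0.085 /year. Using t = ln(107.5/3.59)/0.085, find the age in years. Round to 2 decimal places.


Document age estimation:
C0/C = 107.5 / 3.59 = 29.94429
ln(C0/C) = 3.399339
t = 3.399339 / 0.085 = 39.99 years

39.99


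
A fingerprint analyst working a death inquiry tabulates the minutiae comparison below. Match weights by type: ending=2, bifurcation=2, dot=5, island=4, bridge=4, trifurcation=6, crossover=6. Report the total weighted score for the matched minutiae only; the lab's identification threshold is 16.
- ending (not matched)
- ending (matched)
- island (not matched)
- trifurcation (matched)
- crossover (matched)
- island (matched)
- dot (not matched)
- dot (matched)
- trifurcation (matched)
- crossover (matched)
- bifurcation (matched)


Weighted minutiae match score:
  ending: not matched, +0
  ending: matched, +2 (running total 2)
  island: not matched, +0
  trifurcation: matched, +6 (running total 8)
  crossover: matched, +6 (running total 14)
  island: matched, +4 (running total 18)
  dot: not matched, +0
  dot: matched, +5 (running total 23)
  trifurcation: matched, +6 (running total 29)
  crossover: matched, +6 (running total 35)
  bifurcation: matched, +2 (running total 37)
Total score = 37
Threshold = 16; verdict = identification

37


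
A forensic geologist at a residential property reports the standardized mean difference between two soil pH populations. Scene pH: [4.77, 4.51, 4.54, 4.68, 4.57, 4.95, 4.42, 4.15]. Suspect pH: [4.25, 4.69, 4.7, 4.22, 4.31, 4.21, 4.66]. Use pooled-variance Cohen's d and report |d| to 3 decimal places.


Pooled-variance Cohen's d for soil pH comparison:
Scene mean = 36.59 / 8 = 4.57375
Suspect mean = 31.04 / 7 = 4.434286
Scene sample variance s_s^2 = 0.057112
Suspect sample variance s_c^2 = 0.055429
Pooled variance = ((n_s-1)*s_s^2 + (n_c-1)*s_c^2) / (n_s + n_c - 2) = 0.056335
Pooled SD = sqrt(0.056335) = 0.23735
Mean difference = 0.139464
|d| = |0.139464| / 0.23735 = 0.588

0.588


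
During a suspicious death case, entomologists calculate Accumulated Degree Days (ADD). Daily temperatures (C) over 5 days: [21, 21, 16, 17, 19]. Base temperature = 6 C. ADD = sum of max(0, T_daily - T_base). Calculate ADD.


Computing ADD day by day:
Day 1: max(0, 21 - 6) = 15
Day 2: max(0, 21 - 6) = 15
Day 3: max(0, 16 - 6) = 10
Day 4: max(0, 17 - 6) = 11
Day 5: max(0, 19 - 6) = 13
Total ADD = 64

64


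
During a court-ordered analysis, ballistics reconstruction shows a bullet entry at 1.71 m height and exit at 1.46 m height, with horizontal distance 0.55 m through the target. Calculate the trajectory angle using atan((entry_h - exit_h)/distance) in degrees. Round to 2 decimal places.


Bullet trajectory angle:
Height difference = 1.71 - 1.46 = 0.25 m
angle = atan(0.25 / 0.55)
angle = atan(0.454545)
angle = 24.44 degrees

24.44


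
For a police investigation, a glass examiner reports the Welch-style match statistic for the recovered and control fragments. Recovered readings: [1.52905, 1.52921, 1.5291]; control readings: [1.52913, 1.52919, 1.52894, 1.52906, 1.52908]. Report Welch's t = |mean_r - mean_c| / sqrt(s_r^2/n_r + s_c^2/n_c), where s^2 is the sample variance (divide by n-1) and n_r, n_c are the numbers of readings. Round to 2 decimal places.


Welch's t-criterion for glass RI comparison:
Recovered mean = sum / n_r = 4.58736 / 3 = 1.52912
Control mean = sum / n_c = 7.6454 / 5 = 1.52908
Recovered sample variance s_r^2 = 6.7e-09
Control sample variance s_c^2 = 8.65e-09
Welch SE (unpooled) = sqrt(s_r^2/n_r + s_c^2/n_c) = sqrt(2.23333e-09 + 1.73e-09) = sqrt(3.96333e-09) = 6.2955e-05
|mean_r - mean_c| = 4e-05
t = 4e-05 / 6.2955e-05 = 0.64

0.64


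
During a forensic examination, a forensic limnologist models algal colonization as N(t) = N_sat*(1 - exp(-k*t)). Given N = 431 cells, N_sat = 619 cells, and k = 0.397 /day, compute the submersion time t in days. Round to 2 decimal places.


PMSI from diatom colonization curve:
N / N_sat = 431 / 619 = 0.696284
1 - N/N_sat = 0.303716
ln(1 - N/N_sat) = -1.191662
t = -ln(1 - N/N_sat) / k = -(-1.191662) / 0.397 = 3.00 days

3.00


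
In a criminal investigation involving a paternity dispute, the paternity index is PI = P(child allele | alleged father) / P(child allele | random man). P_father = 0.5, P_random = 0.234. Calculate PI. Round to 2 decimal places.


Paternity Index calculation:
PI = P(allele|father) / P(allele|random)
PI = 0.5 / 0.234
PI = 2.14

2.14


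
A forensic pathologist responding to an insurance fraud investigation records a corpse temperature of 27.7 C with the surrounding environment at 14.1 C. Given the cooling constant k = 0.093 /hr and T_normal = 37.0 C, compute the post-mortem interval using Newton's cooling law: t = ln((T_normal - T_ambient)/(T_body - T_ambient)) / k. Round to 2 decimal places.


Using Newton's law of cooling:
t = ln((T_normal - T_ambient) / (T_body - T_ambient)) / k
T_normal - T_ambient = 22.9
T_body - T_ambient = 13.6
Ratio = 1.683824
ln(ratio) = 0.521067
t = 0.521067 / 0.093 = 5.60 hours

5.60


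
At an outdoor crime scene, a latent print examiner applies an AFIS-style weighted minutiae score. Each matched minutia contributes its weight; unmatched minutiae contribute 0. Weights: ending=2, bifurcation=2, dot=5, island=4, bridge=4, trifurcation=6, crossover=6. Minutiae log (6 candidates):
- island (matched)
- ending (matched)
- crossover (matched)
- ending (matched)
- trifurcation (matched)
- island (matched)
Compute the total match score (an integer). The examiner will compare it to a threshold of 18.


Weighted minutiae match score:
  island: matched, +4 (running total 4)
  ending: matched, +2 (running total 6)
  crossover: matched, +6 (running total 12)
  ending: matched, +2 (running total 14)
  trifurcation: matched, +6 (running total 20)
  island: matched, +4 (running total 24)
Total score = 24
Threshold = 18; verdict = identification

24


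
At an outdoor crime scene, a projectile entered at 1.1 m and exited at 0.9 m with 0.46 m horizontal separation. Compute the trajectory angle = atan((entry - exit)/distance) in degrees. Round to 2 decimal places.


Bullet trajectory angle:
Height difference = 1.1 - 0.9 = 0.2 m
angle = atan(0.2 / 0.46)
angle = atan(0.434783)
angle = 23.50 degrees

23.50


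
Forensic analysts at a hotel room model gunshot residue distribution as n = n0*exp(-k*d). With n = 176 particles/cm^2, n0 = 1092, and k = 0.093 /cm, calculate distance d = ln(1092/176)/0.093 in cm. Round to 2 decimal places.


GSR distance calculation:
n0/n = 1092 / 176 = 6.204545
ln(n0/n) = 1.825282
d = 1.825282 / 0.093 = 19.63 cm

19.63


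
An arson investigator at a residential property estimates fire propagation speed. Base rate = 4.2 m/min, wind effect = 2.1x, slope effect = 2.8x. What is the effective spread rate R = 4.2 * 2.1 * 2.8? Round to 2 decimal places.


Fire spread rate calculation:
R = R0 * wind_factor * slope_factor
= 4.2 * 2.1 * 2.8
= 8.82 * 2.8
= 24.70 m/min

24.70


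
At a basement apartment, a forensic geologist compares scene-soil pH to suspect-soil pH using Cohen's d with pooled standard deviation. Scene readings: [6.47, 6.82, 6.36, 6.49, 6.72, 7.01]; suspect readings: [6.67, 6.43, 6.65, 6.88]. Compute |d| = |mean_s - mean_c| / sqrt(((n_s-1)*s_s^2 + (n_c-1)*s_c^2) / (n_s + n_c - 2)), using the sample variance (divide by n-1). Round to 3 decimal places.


Pooled-variance Cohen's d for soil pH comparison:
Scene mean = 39.87 / 6 = 6.645
Suspect mean = 26.63 / 4 = 6.6575
Scene sample variance s_s^2 = 0.06107
Suspect sample variance s_c^2 = 0.033825
Pooled variance = ((n_s-1)*s_s^2 + (n_c-1)*s_c^2) / (n_s + n_c - 2) = 0.050853
Pooled SD = sqrt(0.050853) = 0.225506
Mean difference = -0.0125
|d| = |-0.0125| / 0.225506 = 0.055

0.055


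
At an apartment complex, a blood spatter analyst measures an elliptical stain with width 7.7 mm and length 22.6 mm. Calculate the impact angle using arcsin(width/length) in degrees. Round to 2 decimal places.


Blood spatter impact angle calculation:
width / length = 7.7 / 22.6 = 0.340708
angle = arcsin(0.340708)
angle = 19.92 degrees

19.92


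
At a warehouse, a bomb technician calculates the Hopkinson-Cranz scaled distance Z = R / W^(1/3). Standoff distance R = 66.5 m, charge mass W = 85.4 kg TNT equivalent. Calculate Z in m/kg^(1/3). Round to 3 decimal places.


Scaled distance calculation:
W^(1/3) = 85.4^(1/3) = 4.403716
Z = R / W^(1/3) = 66.5 / 4.403716
Z = 15.101 m/kg^(1/3)

15.101


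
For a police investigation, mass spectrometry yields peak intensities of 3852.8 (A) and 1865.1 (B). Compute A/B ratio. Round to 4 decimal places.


Spectral peak ratio:
Peak A = 3852.8 counts
Peak B = 1865.1 counts
Ratio = 3852.8 / 1865.1 = 2.0657

2.0657


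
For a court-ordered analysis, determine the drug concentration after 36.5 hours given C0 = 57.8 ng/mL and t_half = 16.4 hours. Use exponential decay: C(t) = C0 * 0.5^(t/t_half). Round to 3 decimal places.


Drug concentration decay:
Number of half-lives = t / t_half = 36.5 / 16.4 = 2.22561
Decay factor = 0.5^2.22561 = 0.21380833
C(t) = 57.8 * 0.21380833 = 12.358 ng/mL

12.358


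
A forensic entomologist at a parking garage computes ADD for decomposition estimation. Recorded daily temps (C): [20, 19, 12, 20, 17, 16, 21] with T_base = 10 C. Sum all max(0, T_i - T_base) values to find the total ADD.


Computing ADD day by day:
Day 1: max(0, 20 - 10) = 10
Day 2: max(0, 19 - 10) = 9
Day 3: max(0, 12 - 10) = 2
Day 4: max(0, 20 - 10) = 10
Day 5: max(0, 17 - 10) = 7
Day 6: max(0, 16 - 10) = 6
Day 7: max(0, 21 - 10) = 11
Total ADD = 55

55


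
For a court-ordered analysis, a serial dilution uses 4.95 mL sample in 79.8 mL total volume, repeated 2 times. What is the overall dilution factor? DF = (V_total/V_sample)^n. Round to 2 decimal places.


Dilution factor calculation:
Single dilution = V_total / V_sample = 79.8 / 4.95 ≈ 16.121212
Number of dilutions = 2
Total DF = (79.8 / 4.95)^2 (full precision, rounded at the end) = 259.89

259.89


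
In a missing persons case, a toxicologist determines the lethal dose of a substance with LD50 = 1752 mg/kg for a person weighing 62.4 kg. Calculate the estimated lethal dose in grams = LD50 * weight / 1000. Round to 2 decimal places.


Lethal dose calculation:
Lethal dose = LD50 * body_weight / 1000
= 1752 * 62.4 / 1000
= 109324.8 / 1000
= 109.32 g

109.32


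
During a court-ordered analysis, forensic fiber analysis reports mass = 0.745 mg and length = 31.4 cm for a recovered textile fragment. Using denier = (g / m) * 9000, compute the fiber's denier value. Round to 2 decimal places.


Denier calculation:
Mass in grams = 0.745 mg / 1000 = 0.000745 g
Length in meters = 31.4 cm / 100 = 0.314 m
Linear density = mass / length = 0.000745 / 0.314 = 0.00237261 g/m
Denier = (g/m) * 9000 = 0.00237261 * 9000 = 21.35

21.35


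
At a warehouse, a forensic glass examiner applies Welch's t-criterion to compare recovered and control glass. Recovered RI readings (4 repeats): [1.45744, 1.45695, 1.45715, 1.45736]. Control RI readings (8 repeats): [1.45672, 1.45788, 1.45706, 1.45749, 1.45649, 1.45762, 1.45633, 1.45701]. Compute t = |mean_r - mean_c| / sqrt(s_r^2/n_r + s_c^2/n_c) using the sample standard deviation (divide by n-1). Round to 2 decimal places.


Welch's t-criterion for glass RI comparison:
Recovered mean = sum / n_r = 5.8289 / 4 = 1.457225
Control mean = sum / n_c = 11.6566 / 8 = 1.457075
Recovered sample variance s_r^2 = 4.85667e-08
Control sample variance s_c^2 = 3.06429e-07
Welch SE (unpooled) = sqrt(s_r^2/n_r + s_c^2/n_c) = sqrt(1.21417e-08 + 3.83036e-08) = sqrt(5.04453e-08) = 0.0002246
|mean_r - mean_c| = 0.00015
t = 0.00015 / 0.0002246 = 0.67

0.67


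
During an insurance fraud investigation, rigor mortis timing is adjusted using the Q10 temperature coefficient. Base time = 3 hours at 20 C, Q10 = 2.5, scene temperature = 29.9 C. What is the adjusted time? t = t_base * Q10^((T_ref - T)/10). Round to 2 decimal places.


Rigor mortis time adjustment:
Exponent = (T_ref - T_actual) / 10 = (20 - 29.9) / 10 = -0.99
Q10 factor = 2.5^-0.99 = 0.40368
t_adjusted = 3 * 0.40368 = 1.21 hours

1.21


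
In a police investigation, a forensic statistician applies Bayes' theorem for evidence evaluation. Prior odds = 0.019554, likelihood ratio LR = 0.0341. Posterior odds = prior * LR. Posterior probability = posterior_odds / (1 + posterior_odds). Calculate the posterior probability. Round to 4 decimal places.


Bayesian evidence evaluation:
Posterior odds = prior_odds * LR = 0.019554 * 0.0341 = 0.0006667914
Posterior probability = posterior_odds / (1 + posterior_odds)
= 0.0006667914 / (1 + 0.0006667914)
= 0.0006667914 / 1.0006667914
= 0.0007

0.0007


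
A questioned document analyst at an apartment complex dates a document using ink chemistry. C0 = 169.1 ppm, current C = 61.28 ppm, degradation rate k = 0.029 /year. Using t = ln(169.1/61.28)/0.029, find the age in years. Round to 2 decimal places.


Document age estimation:
C0/C = 169.1 / 61.28 = 2.759465
ln(C0/C) = 1.015037
t = 1.015037 / 0.029 = 35.00 years

35.00


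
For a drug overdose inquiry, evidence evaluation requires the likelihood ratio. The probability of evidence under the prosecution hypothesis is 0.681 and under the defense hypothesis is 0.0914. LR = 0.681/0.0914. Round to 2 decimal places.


Likelihood ratio calculation:
LR = P(E|Hp) / P(E|Hd)
LR = 0.681 / 0.0914
LR = 7.45

7.45


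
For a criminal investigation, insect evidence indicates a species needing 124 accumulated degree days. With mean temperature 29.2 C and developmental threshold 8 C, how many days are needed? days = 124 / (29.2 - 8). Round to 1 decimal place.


Insect development time:
Effective temperature = avg_temp - T_base = 29.2 - 8 = 21.2 C
Days = ADD / effective_temp = 124 / 21.2 = 5.8 days

5.8


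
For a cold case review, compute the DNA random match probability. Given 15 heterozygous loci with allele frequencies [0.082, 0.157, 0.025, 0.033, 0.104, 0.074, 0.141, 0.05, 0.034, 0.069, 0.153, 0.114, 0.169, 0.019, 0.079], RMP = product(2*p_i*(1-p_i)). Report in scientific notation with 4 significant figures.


Computing RMP for 15 loci:
Locus 1: 2 * 0.082 * 0.918 = 0.150552
Locus 2: 2 * 0.157 * 0.843 = 0.264702
Locus 3: 2 * 0.025 * 0.975 = 0.04875
Locus 4: 2 * 0.033 * 0.967 = 0.063822
Locus 5: 2 * 0.104 * 0.896 = 0.186368
Locus 6: 2 * 0.074 * 0.926 = 0.137048
Locus 7: 2 * 0.141 * 0.859 = 0.242238
Locus 8: 2 * 0.05 * 0.95 = 0.095
Locus 9: 2 * 0.034 * 0.966 = 0.065688
Locus 10: 2 * 0.069 * 0.931 = 0.128478
Locus 11: 2 * 0.153 * 0.847 = 0.259182
Locus 12: 2 * 0.114 * 0.886 = 0.202008
Locus 13: 2 * 0.169 * 0.831 = 0.280878
Locus 14: 2 * 0.019 * 0.981 = 0.037278
Locus 15: 2 * 0.079 * 0.921 = 0.145518
RMP = 4.907e-14

4.907e-14


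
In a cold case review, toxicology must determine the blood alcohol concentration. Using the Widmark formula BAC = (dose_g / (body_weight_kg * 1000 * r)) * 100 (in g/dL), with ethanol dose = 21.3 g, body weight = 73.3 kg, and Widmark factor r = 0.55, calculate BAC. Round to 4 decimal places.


Applying the Widmark formula:
BAC = (dose_g / (body_wt * 1000 * r)) * 100
Denominator = 73.3 * 1000 * 0.55 = 40315
BAC = (21.3 / 40315) * 100
BAC = 0.0528 g/dL

0.0528


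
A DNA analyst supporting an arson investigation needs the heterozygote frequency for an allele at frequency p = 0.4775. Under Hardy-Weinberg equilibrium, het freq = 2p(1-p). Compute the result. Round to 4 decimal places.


Hardy-Weinberg heterozygote frequency:
q = 1 - p = 1 - 0.4775 = 0.5225
2pq = 2 * 0.4775 * 0.5225 = 0.4990

0.4990


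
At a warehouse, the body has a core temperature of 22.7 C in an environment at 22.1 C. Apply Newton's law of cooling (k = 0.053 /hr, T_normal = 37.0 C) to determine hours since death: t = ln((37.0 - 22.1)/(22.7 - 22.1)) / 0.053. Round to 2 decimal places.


Using Newton's law of cooling:
t = ln((T_normal - T_ambient) / (T_body - T_ambient)) / k
T_normal - T_ambient = 14.9
T_body - T_ambient = 0.6
Ratio = 24.833333
ln(ratio) = 3.212187
t = 3.212187 / 0.053 = 60.61 hours

60.61


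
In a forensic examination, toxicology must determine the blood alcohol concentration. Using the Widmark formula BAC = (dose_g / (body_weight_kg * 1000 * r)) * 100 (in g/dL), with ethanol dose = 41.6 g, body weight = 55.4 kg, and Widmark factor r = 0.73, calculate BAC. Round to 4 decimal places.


Applying the Widmark formula:
BAC = (dose_g / (body_wt * 1000 * r)) * 100
Denominator = 55.4 * 1000 * 0.73 = 40442
BAC = (41.6 / 40442) * 100
BAC = 0.1029 g/dL

0.1029


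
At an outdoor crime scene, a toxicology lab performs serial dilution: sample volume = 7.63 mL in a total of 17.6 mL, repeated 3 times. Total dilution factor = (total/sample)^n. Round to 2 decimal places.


Dilution factor calculation:
Single dilution = V_total / V_sample = 17.6 / 7.63 ≈ 2.306684
Number of dilutions = 3
Total DF = (17.6 / 7.63)^3 (full precision, rounded at the end) = 12.27

12.27


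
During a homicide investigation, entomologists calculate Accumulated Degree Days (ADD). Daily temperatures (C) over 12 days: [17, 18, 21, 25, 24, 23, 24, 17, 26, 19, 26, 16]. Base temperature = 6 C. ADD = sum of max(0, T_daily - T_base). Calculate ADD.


Computing ADD day by day:
Day 1: max(0, 17 - 6) = 11
Day 2: max(0, 18 - 6) = 12
Day 3: max(0, 21 - 6) = 15
Day 4: max(0, 25 - 6) = 19
Day 5: max(0, 24 - 6) = 18
Day 6: max(0, 23 - 6) = 17
Day 7: max(0, 24 - 6) = 18
Day 8: max(0, 17 - 6) = 11
Day 9: max(0, 26 - 6) = 20
Day 10: max(0, 19 - 6) = 13
Day 11: max(0, 26 - 6) = 20
Day 12: max(0, 16 - 6) = 10
Total ADD = 184

184


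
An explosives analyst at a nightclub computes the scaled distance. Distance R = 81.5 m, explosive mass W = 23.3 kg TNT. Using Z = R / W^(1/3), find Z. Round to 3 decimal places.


Scaled distance calculation:
W^(1/3) = 23.3^(1/3) = 2.856178
Z = R / W^(1/3) = 81.5 / 2.856178
Z = 28.535 m/kg^(1/3)

28.535


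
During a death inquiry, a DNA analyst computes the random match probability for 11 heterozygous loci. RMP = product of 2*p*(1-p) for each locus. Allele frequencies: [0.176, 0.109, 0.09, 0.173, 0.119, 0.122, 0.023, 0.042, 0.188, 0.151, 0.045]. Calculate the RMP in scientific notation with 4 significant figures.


Computing RMP for 11 loci:
Locus 1: 2 * 0.176 * 0.824 = 0.290048
Locus 2: 2 * 0.109 * 0.891 = 0.194238
Locus 3: 2 * 0.09 * 0.91 = 0.1638
Locus 4: 2 * 0.173 * 0.827 = 0.286142
Locus 5: 2 * 0.119 * 0.881 = 0.209678
Locus 6: 2 * 0.122 * 0.878 = 0.214232
Locus 7: 2 * 0.023 * 0.977 = 0.044942
Locus 8: 2 * 0.042 * 0.958 = 0.080472
Locus 9: 2 * 0.188 * 0.812 = 0.305312
Locus 10: 2 * 0.151 * 0.849 = 0.256398
Locus 11: 2 * 0.045 * 0.955 = 0.08595
RMP = 2.886e-09

2.886e-09


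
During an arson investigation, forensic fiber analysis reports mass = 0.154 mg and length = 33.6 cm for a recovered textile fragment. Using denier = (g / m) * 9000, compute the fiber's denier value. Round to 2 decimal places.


Denier calculation:
Mass in grams = 0.154 mg / 1000 = 0.000154 g
Length in meters = 33.6 cm / 100 = 0.336 m
Linear density = mass / length = 0.000154 / 0.336 = 0.00045833 g/m
Denier = (g/m) * 9000 = 0.00045833 * 9000 = 4.12

4.12


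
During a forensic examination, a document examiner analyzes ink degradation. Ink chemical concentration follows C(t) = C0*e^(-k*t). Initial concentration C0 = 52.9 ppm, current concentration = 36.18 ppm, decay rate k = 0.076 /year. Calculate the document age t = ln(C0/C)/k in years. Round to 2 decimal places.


Document age estimation:
C0/C = 52.9 / 36.18 = 1.462134
ln(C0/C) = 0.379897
t = 0.379897 / 0.076 = 5.00 years

5.00


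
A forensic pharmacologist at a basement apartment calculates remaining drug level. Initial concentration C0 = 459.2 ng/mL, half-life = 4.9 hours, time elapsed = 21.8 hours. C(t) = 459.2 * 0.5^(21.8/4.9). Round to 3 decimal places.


Drug concentration decay:
Number of half-lives = t / t_half = 21.8 / 4.9 = 4.44898
Decay factor = 0.5^4.44898 = 0.04578504
C(t) = 459.2 * 0.04578504 = 21.024 ng/mL

21.024


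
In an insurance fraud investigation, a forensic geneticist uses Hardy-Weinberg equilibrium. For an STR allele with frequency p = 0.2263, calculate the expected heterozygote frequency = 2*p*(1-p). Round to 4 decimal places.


Hardy-Weinberg heterozygote frequency:
q = 1 - p = 1 - 0.2263 = 0.7737
2pq = 2 * 0.2263 * 0.7737 = 0.3502

0.3502


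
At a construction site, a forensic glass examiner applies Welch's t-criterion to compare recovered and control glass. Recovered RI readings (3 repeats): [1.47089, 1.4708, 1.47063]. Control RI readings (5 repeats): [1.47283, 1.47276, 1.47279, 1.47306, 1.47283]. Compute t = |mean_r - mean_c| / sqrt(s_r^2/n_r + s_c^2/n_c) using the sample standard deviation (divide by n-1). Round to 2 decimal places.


Welch's t-criterion for glass RI comparison:
Recovered mean = sum / n_r = 4.41232 / 3 = 1.4707733
Control mean = sum / n_c = 7.36427 / 5 = 1.472854
Recovered sample variance s_r^2 = 1.74333e-08
Control sample variance s_c^2 = 1.413e-08
Welch SE (unpooled) = sqrt(s_r^2/n_r + s_c^2/n_c) = sqrt(5.81111e-09 + 2.826e-09) = sqrt(8.63711e-09) = 9.29361e-05
|mean_r - mean_c| = 0.00208067
t = 0.00208067 / 9.29361e-05 = 22.39

22.39


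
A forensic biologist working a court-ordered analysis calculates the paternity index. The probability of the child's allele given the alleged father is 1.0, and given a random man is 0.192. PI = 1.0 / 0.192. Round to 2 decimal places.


Paternity Index calculation:
PI = P(allele|father) / P(allele|random)
PI = 1.0 / 0.192
PI = 5.21

5.21


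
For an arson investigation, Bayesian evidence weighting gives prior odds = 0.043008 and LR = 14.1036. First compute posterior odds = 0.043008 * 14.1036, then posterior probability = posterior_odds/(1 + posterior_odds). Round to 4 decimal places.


Bayesian evidence evaluation:
Posterior odds = prior_odds * LR = 0.043008 * 14.1036 = 0.6065676
Posterior probability = posterior_odds / (1 + posterior_odds)
= 0.6065676 / (1 + 0.6065676)
= 0.6065676 / 1.6065676
= 0.3776

0.3776


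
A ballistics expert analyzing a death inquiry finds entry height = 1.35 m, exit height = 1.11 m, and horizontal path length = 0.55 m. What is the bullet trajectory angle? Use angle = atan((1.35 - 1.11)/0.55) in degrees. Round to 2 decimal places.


Bullet trajectory angle:
Height difference = 1.35 - 1.11 = 0.24 m
angle = atan(0.24 / 0.55)
angle = atan(0.436364)
angle = 23.57 degrees

23.57


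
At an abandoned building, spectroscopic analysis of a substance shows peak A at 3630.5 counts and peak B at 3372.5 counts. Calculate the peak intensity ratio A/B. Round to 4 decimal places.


Spectral peak ratio:
Peak A = 3630.5 counts
Peak B = 3372.5 counts
Ratio = 3630.5 / 3372.5 = 1.0765

1.0765


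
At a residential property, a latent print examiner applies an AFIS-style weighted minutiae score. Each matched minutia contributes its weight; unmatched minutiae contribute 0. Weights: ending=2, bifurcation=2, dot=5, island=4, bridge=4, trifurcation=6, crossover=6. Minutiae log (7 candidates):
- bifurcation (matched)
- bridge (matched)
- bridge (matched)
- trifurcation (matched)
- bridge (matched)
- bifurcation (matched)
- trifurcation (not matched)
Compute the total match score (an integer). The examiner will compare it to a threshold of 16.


Weighted minutiae match score:
  bifurcation: matched, +2 (running total 2)
  bridge: matched, +4 (running total 6)
  bridge: matched, +4 (running total 10)
  trifurcation: matched, +6 (running total 16)
  bridge: matched, +4 (running total 20)
  bifurcation: matched, +2 (running total 22)
  trifurcation: not matched, +0
Total score = 22
Threshold = 16; verdict = identification

22


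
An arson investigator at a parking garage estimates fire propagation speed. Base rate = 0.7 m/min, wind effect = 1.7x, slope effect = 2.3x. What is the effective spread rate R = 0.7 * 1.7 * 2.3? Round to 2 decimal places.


Fire spread rate calculation:
R = R0 * wind_factor * slope_factor
= 0.7 * 1.7 * 2.3
= 1.19 * 2.3
= 2.74 m/min

2.74


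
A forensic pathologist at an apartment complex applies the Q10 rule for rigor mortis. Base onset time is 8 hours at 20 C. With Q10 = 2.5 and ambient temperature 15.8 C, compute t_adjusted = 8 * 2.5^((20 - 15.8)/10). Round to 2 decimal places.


Rigor mortis time adjustment:
Exponent = (T_ref - T_actual) / 10 = (20 - 15.8) / 10 = 0.42
Q10 factor = 2.5^0.42 = 1.46938
t_adjusted = 8 * 1.46938 = 11.76 hours

11.76


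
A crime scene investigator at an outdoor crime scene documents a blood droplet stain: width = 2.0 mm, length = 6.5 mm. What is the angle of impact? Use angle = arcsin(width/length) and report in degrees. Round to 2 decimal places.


Blood spatter impact angle calculation:
width / length = 2.0 / 6.5 = 0.307692
angle = arcsin(0.307692)
angle = 17.92 degrees

17.92


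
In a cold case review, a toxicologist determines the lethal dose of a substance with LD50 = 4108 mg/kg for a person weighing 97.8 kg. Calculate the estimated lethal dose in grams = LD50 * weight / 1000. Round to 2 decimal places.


Lethal dose calculation:
Lethal dose = LD50 * body_weight / 1000
= 4108 * 97.8 / 1000
= 401762.4 / 1000
= 401.76 g

401.76


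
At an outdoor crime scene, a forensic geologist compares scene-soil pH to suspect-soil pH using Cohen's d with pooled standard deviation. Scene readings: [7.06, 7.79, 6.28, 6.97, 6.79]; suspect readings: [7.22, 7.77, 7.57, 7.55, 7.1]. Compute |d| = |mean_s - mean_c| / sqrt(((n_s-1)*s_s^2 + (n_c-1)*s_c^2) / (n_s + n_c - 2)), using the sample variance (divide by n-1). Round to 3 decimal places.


Pooled-variance Cohen's d for soil pH comparison:
Scene mean = 34.89 / 5 = 6.978
Suspect mean = 37.21 / 5 = 7.442
Scene sample variance s_s^2 = 0.29717
Suspect sample variance s_c^2 = 0.07547
Pooled variance = ((n_s-1)*s_s^2 + (n_c-1)*s_c^2) / (n_s + n_c - 2) = 0.18632
Pooled SD = sqrt(0.18632) = 0.431648
Mean difference = -0.464
|d| = |-0.464| / 0.431648 = 1.075

1.075


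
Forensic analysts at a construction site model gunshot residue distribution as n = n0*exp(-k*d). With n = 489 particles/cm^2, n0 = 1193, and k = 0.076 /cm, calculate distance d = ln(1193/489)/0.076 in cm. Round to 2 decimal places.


GSR distance calculation:
n0/n = 1193 / 489 = 2.439673
ln(n0/n) = 0.891864
d = 0.891864 / 0.076 = 11.74 cm

11.74


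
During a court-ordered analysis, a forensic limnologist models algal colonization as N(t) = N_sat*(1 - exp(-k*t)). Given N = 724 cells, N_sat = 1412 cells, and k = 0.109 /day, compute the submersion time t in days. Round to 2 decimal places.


PMSI from diatom colonization curve:
N / N_sat = 724 / 1412 = 0.512748
1 - N/N_sat = 0.487252
ln(1 - N/N_sat) = -0.718974
t = -ln(1 - N/N_sat) / k = -(-0.718974) / 0.109 = 6.60 days

6.60


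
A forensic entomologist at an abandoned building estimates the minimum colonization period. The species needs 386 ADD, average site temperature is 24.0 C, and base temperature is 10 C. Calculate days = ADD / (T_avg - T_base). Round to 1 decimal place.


Insect development time:
Effective temperature = avg_temp - T_base = 24.0 - 10 = 14.0 C
Days = ADD / effective_temp = 386 / 14.0 = 27.6 days

27.6


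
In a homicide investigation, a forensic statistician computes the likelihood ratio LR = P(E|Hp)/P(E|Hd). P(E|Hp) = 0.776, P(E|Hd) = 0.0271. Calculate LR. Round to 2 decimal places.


Likelihood ratio calculation:
LR = P(E|Hp) / P(E|Hd)
LR = 0.776 / 0.0271
LR = 28.63

28.63


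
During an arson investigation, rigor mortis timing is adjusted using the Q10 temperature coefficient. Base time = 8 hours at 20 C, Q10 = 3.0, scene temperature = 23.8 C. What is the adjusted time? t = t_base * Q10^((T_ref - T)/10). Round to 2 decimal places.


Rigor mortis time adjustment:
Exponent = (T_ref - T_actual) / 10 = (20 - 23.8) / 10 = -0.38
Q10 factor = 3.0^-0.38 = 0.65871
t_adjusted = 8 * 0.65871 = 5.27 hours

5.27


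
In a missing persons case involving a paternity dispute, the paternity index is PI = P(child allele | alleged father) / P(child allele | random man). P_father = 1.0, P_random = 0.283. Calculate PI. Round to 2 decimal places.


Paternity Index calculation:
PI = P(allele|father) / P(allele|random)
PI = 1.0 / 0.283
PI = 3.53

3.53


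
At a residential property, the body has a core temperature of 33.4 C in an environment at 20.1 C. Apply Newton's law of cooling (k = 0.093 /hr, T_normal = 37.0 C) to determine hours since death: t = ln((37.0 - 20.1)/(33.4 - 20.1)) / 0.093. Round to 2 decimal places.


Using Newton's law of cooling:
t = ln((T_normal - T_ambient) / (T_body - T_ambient)) / k
T_normal - T_ambient = 16.9
T_body - T_ambient = 13.3
Ratio = 1.270677
ln(ratio) = 0.23955
t = 0.23955 / 0.093 = 2.58 hours

2.58


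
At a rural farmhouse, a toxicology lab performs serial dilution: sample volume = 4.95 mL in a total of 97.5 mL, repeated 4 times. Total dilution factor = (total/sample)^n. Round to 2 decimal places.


Dilution factor calculation:
Single dilution = V_total / V_sample = 97.5 / 4.95 ≈ 19.69697
Number of dilutions = 4
Total DF = (97.5 / 4.95)^4 (full precision, rounded at the end) = 150521.20

150521.20


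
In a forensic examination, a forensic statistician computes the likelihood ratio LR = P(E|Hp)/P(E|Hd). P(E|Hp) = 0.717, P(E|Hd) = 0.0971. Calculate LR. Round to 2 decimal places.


Likelihood ratio calculation:
LR = P(E|Hp) / P(E|Hd)
LR = 0.717 / 0.0971
LR = 7.38

7.38


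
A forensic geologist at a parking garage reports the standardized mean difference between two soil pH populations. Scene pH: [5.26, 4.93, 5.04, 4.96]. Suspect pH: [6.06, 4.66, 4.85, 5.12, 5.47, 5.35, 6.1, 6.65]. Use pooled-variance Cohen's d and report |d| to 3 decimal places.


Pooled-variance Cohen's d for soil pH comparison:
Scene mean = 20.19 / 4 = 5.0475
Suspect mean = 44.26 / 8 = 5.5325
Scene sample variance s_s^2 = 0.022225
Suspect sample variance s_c^2 = 0.469079
Pooled variance = ((n_s-1)*s_s^2 + (n_c-1)*s_c^2) / (n_s + n_c - 2) = 0.335023
Pooled SD = sqrt(0.335023) = 0.578812
Mean difference = -0.485
|d| = |-0.485| / 0.578812 = 0.838

0.838


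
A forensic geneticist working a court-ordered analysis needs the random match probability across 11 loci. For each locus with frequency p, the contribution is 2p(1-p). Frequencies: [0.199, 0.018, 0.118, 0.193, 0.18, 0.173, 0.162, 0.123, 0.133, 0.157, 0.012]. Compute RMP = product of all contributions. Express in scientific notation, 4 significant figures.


Computing RMP for 11 loci:
Locus 1: 2 * 0.199 * 0.801 = 0.318798
Locus 2: 2 * 0.018 * 0.982 = 0.035352
Locus 3: 2 * 0.118 * 0.882 = 0.208152
Locus 4: 2 * 0.193 * 0.807 = 0.311502
Locus 5: 2 * 0.18 * 0.82 = 0.2952
Locus 6: 2 * 0.173 * 0.827 = 0.286142
Locus 7: 2 * 0.162 * 0.838 = 0.271512
Locus 8: 2 * 0.123 * 0.877 = 0.215742
Locus 9: 2 * 0.133 * 0.867 = 0.230622
Locus 10: 2 * 0.157 * 0.843 = 0.264702
Locus 11: 2 * 0.012 * 0.988 = 0.023712
RMP = 5.234e-09

5.234e-09


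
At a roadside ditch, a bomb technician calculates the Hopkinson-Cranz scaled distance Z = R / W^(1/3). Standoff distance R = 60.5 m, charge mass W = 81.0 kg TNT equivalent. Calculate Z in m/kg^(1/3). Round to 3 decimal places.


Scaled distance calculation:
W^(1/3) = 81.0^(1/3) = 4.326749
Z = R / W^(1/3) = 60.5 / 4.326749
Z = 13.983 m/kg^(1/3)

13.983


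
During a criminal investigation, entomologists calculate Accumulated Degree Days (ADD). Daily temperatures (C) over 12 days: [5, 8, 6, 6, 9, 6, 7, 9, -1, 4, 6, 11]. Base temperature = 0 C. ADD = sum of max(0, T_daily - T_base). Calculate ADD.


Computing ADD day by day:
Day 1: max(0, 5 - 0) = 5
Day 2: max(0, 8 - 0) = 8
Day 3: max(0, 6 - 0) = 6
Day 4: max(0, 6 - 0) = 6
Day 5: max(0, 9 - 0) = 9
Day 6: max(0, 6 - 0) = 6
Day 7: max(0, 7 - 0) = 7
Day 8: max(0, 9 - 0) = 9
Day 9: max(0, -1 - 0) = 0
Day 10: max(0, 4 - 0) = 4
Day 11: max(0, 6 - 0) = 6
Day 12: max(0, 11 - 0) = 11
Total ADD = 77

77


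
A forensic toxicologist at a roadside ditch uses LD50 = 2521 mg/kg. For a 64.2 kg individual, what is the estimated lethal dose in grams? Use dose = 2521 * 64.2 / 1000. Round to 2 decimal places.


Lethal dose calculation:
Lethal dose = LD50 * body_weight / 1000
= 2521 * 64.2 / 1000
= 161848.2 / 1000
= 161.85 g

161.85


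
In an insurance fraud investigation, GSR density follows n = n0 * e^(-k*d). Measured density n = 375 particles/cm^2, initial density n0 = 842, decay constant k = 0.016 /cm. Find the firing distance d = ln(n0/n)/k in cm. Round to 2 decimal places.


GSR distance calculation:
n0/n = 842 / 375 = 2.245333
ln(n0/n) = 0.808854
d = 0.808854 / 0.016 = 50.55 cm

50.55
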